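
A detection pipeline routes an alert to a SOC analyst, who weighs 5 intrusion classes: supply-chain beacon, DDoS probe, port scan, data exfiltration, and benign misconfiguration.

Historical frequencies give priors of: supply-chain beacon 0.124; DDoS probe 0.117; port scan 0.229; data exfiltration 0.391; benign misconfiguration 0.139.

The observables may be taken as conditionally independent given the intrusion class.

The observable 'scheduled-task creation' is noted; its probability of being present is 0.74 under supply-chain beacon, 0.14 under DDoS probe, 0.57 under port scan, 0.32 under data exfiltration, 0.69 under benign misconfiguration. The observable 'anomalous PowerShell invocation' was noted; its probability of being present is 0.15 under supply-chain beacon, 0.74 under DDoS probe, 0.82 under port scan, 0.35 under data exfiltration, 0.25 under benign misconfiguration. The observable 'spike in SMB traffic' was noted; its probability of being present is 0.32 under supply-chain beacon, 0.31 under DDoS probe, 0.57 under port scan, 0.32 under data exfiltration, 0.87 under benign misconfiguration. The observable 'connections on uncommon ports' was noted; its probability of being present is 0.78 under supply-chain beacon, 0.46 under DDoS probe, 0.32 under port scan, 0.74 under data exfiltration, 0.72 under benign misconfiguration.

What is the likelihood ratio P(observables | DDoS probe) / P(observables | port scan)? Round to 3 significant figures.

0.173

Joint likelihood of the observable pattern under each hypothesis:
  DDoS probe: 0.14 × 0.74 × 0.31 × 0.46 = 0.014773
  port scan: 0.57 × 0.82 × 0.57 × 0.32 = 0.085254
Bayes factor = 0.014773 / 0.085254 ≈ 0.173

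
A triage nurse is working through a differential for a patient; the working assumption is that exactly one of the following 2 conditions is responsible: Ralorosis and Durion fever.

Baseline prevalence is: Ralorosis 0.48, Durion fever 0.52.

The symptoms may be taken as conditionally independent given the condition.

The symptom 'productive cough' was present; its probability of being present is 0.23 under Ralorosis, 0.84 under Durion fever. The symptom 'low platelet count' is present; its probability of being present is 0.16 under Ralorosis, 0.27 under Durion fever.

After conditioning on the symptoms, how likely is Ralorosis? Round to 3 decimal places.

For each hypothesis, the unnormalized posterior weight is prior × product of the symptom likelihoods:
  Ralorosis: 0.48 × 0.23 × 0.16 = 0.017664
  Durion fever: 0.52 × 0.84 × 0.27 = 0.11794
Normalizing constant Z = 0.017664 + 0.11794 = 0.1356.
P(Ralorosis | evidence) = 0.017664 / 0.1356 ≈ 0.130.

0.130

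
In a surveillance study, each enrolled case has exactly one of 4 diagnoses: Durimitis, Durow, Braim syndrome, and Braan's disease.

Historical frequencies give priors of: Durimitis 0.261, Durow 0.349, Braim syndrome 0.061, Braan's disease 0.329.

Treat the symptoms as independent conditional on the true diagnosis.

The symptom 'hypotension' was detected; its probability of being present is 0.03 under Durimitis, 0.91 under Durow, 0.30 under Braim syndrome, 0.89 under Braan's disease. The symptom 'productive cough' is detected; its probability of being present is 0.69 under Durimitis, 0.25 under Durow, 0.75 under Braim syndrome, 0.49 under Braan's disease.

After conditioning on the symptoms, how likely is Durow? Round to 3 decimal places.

0.328

For each hypothesis, the unnormalized posterior weight is prior × product of the symptom likelihoods:
  Durimitis: 0.261 × 0.03 × 0.69 = 0.0054027
  Durow: 0.349 × 0.91 × 0.25 = 0.079397
  Braim syndrome: 0.061 × 0.30 × 0.75 = 0.013725
  Braan's disease: 0.329 × 0.89 × 0.49 = 0.14348
Normalizing constant Z = 0.0054027 + 0.079397 + 0.013725 + 0.14348 = 0.242.
P(Durow | evidence) = 0.079397 / 0.242 ≈ 0.328.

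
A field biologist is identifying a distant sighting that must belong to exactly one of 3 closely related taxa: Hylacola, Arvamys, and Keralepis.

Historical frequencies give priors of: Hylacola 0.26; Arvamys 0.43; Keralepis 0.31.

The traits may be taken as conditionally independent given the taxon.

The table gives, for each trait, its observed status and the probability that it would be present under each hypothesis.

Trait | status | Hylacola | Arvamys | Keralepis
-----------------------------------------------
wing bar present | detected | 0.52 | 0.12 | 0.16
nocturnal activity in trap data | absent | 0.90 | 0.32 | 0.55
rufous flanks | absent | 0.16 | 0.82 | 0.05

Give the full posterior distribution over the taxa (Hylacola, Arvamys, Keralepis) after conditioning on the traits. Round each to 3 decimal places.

For each hypothesis, the unnormalized posterior weight is prior × product of the trait likelihoods (using 1 − P(present | H) for each absent trait):
  Hylacola: 0.26 × 0.52 × (1 − 0.90) × (1 − 0.16) = 0.011357
  Arvamys: 0.43 × 0.12 × (1 − 0.32) × (1 − 0.82) = 0.0063158
  Keralepis: 0.31 × 0.16 × (1 − 0.55) × (1 − 0.05) = 0.021204
Marginal likelihood of the evidence = 0.038877.
P(Hylacola | evidence) = 0.011357 / 0.038877 ≈ 0.292
P(Arvamys | evidence) = 0.0063158 / 0.038877 ≈ 0.162
P(Keralepis | evidence) = 0.021204 / 0.038877 ≈ 0.545

0.292, 0.162, 0.545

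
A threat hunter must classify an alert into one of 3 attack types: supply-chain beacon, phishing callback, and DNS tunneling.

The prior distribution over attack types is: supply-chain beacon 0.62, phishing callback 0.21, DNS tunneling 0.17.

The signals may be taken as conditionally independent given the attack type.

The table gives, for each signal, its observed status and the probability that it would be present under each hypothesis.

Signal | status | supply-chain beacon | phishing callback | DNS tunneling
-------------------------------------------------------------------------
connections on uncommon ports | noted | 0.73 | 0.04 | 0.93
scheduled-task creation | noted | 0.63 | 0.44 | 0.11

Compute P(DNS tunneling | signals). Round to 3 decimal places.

For each hypothesis, the unnormalized posterior weight is prior × product of the signal likelihoods:
  supply-chain beacon: 0.62 × 0.73 × 0.63 = 0.28514
  phishing callback: 0.21 × 0.04 × 0.44 = 0.003696
  DNS tunneling: 0.17 × 0.93 × 0.11 = 0.017391
Marginal likelihood of the evidence = 0.30623.
P(DNS tunneling | evidence) = 0.017391 / 0.30623 ≈ 0.057.

0.057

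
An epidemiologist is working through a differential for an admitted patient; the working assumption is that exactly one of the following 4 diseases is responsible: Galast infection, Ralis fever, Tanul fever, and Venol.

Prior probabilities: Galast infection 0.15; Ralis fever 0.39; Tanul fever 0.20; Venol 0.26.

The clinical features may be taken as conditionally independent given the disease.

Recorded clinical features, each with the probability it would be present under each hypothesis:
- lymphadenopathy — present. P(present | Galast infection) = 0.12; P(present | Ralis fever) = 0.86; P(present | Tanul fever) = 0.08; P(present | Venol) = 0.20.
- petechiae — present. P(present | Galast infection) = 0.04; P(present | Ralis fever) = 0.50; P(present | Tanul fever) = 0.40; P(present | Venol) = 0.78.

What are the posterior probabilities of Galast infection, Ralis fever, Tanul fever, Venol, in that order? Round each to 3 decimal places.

By Bayes' rule with conditional independence, the unnormalized weight for each hypothesis is prior × ∏ likelihoods:
  Galast infection: 0.15 × 0.12 × 0.04 = 0.00072
  Ralis fever: 0.39 × 0.86 × 0.50 = 0.1677
  Tanul fever: 0.20 × 0.08 × 0.40 = 0.0064
  Venol: 0.26 × 0.20 × 0.78 = 0.04056
Normalizing constant Z = 0.00072 + 0.1677 + 0.0064 + 0.04056 = 0.21538.
P(Galast infection | evidence) = 0.00072 / 0.21538 ≈ 0.003
P(Ralis fever | evidence) = 0.1677 / 0.21538 ≈ 0.779
P(Tanul fever | evidence) = 0.0064 / 0.21538 ≈ 0.030
P(Venol | evidence) = 0.04056 / 0.21538 ≈ 0.188

0.003, 0.779, 0.030, 0.188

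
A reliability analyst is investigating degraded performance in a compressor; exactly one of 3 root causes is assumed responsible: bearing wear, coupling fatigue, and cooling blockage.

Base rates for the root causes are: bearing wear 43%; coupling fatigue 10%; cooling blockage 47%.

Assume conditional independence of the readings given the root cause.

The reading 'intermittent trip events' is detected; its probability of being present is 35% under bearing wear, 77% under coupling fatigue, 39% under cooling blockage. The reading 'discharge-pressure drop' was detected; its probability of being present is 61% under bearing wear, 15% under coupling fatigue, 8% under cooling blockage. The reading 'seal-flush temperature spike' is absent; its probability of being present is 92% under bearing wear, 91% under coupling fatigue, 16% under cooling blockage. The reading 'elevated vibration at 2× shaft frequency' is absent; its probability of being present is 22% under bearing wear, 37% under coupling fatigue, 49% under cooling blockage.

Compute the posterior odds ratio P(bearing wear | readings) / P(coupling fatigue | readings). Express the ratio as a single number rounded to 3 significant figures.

8.75

The normalizing constant cancels in an odds ratio, so compute prior × likelihood for the two hypotheses only (using 1 − P(present | H) for each absent reading):
  bearing wear: 0.43 × 0.35 × 0.61 × (1 − 0.92) × (1 − 0.22) = 0.0057286
  coupling fatigue: 0.10 × 0.77 × 0.15 × (1 − 0.91) × (1 − 0.37) = 0.00065488
Posterior odds = 0.0057286 / 0.00065488 ≈ 8.75.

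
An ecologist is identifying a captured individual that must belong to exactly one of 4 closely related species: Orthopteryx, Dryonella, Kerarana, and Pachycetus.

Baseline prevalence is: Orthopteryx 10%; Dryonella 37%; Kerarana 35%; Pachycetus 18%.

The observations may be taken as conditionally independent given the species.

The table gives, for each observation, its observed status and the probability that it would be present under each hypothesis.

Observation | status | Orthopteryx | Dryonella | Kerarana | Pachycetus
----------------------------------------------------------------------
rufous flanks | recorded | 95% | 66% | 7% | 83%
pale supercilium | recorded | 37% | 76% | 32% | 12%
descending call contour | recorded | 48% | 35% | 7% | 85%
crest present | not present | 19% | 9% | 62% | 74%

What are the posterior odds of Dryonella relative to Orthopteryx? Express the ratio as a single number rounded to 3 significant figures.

4.33

The normalizing constant cancels in an odds ratio, so compute prior × likelihood for the two hypotheses only (using 1 − P(present | H) for each absent observation):
  Dryonella: 0.37 × 0.66 × 0.76 × 0.35 × (1 − 0.09) = 0.059111
  Orthopteryx: 0.10 × 0.95 × 0.37 × 0.48 × (1 − 0.19) = 0.013666
Posterior odds = 0.059111 / 0.013666 ≈ 4.33.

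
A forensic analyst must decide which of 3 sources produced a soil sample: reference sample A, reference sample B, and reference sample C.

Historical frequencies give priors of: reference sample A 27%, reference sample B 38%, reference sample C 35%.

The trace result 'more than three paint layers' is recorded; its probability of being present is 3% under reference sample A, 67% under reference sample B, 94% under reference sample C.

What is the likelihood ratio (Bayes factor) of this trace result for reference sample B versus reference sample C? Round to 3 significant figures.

0.713

Likelihood of this trace result under each hypothesis:
  reference sample B: 0.67
  reference sample C: 0.94
Bayes factor = 0.67 / 0.94 ≈ 0.713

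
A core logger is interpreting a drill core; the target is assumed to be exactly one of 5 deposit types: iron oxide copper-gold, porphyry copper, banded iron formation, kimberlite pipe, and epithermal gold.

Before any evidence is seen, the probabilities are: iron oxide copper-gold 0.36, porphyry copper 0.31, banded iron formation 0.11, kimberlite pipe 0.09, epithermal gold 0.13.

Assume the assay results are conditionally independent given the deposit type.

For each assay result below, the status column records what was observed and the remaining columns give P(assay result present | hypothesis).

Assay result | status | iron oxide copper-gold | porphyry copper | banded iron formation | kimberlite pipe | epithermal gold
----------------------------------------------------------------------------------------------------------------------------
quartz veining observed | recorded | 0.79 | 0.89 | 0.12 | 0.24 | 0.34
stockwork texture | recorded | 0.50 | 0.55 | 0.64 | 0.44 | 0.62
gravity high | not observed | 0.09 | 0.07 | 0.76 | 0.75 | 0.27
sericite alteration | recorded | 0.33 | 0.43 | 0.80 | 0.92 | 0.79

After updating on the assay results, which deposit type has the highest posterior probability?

porphyry copper

For each hypothesis, the unnormalized posterior weight is prior × product of the assay result likelihoods (using 1 − P(present | H) for each absent assay result):
  iron oxide copper-gold: 0.36 × 0.79 × 0.50 × (1 − 0.09) × 0.33 = 0.042703
  porphyry copper: 0.31 × 0.89 × 0.55 × (1 − 0.07) × 0.43 = 0.060683
  banded iron formation: 0.11 × 0.12 × 0.64 × (1 − 0.76) × 0.80 = 0.001622
  kimberlite pipe: 0.09 × 0.24 × 0.44 × (1 − 0.75) × 0.92 = 0.0021859
  epithermal gold: 0.13 × 0.34 × 0.62 × (1 − 0.27) × 0.79 = 0.015804
The unnormalized weights sum to 0.123.
P(iron oxide copper-gold | evidence) ≈ 0.042703 / 0.123 ≈ 0.347
P(porphyry copper | evidence) ≈ 0.060683 / 0.123 ≈ 0.493
P(banded iron formation | evidence) ≈ 0.001622 / 0.123 ≈ 0.013
P(kimberlite pipe | evidence) ≈ 0.0021859 / 0.123 ≈ 0.018
P(epithermal gold | evidence) ≈ 0.015804 / 0.123 ≈ 0.128
The largest is 0.493, so porphyry copper is most probable.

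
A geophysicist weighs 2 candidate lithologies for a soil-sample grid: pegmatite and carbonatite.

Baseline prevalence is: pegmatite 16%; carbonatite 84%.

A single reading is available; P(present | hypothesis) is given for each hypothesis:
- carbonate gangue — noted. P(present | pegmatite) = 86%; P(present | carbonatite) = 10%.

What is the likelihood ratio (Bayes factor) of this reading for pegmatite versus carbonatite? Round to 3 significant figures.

8.60

The Bayes factor is the ratio of the two likelihoods.
  pegmatite: 0.86
  carbonatite: 0.1
Bayes factor = 0.86 / 0.1 ≈ 8.60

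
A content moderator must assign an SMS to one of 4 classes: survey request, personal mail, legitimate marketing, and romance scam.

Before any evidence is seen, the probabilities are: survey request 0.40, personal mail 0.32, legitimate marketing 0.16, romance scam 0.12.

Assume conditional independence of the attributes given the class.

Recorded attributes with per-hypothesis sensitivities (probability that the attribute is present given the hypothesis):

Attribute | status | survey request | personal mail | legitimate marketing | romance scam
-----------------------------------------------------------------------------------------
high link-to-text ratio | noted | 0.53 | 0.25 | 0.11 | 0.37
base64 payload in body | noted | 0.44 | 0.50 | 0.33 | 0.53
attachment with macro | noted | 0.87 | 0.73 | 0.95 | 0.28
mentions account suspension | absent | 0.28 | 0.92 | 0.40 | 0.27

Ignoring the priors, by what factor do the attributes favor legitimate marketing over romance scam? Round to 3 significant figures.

0.516

Take the product of per-attribute likelihoods under each hypothesis (using 1 − P(present | H) for each absent attribute), then divide.
  legitimate marketing: 0.11 × 0.33 × 0.95 × (1 − 0.40) = 0.020691
  romance scam: 0.37 × 0.53 × 0.28 × (1 − 0.27) = 0.040083
Bayes factor = 0.020691 / 0.040083 ≈ 0.516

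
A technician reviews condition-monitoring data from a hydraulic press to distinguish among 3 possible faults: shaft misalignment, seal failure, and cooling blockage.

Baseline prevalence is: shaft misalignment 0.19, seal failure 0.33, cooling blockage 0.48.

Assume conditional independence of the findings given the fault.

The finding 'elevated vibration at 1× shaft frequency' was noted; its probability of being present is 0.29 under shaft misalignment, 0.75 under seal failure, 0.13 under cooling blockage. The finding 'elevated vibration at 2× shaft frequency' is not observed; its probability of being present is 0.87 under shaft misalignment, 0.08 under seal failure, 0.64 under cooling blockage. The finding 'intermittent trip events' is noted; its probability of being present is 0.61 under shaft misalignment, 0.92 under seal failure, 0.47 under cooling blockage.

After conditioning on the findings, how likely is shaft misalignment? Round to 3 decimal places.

0.019

For each hypothesis, the unnormalized posterior weight is prior × product of the finding likelihoods (using 1 − P(present | H) for each absent finding):
  shaft misalignment: 0.19 × 0.29 × (1 − 0.87) × 0.61 = 0.0043694
  seal failure: 0.33 × 0.75 × (1 − 0.08) × 0.92 = 0.20948
  cooling blockage: 0.48 × 0.13 × (1 − 0.64) × 0.47 = 0.010558
Normalizing constant Z = 0.0043694 + 0.20948 + 0.010558 = 0.22441.
P(shaft misalignment | evidence) = 0.0043694 / 0.22441 ≈ 0.019.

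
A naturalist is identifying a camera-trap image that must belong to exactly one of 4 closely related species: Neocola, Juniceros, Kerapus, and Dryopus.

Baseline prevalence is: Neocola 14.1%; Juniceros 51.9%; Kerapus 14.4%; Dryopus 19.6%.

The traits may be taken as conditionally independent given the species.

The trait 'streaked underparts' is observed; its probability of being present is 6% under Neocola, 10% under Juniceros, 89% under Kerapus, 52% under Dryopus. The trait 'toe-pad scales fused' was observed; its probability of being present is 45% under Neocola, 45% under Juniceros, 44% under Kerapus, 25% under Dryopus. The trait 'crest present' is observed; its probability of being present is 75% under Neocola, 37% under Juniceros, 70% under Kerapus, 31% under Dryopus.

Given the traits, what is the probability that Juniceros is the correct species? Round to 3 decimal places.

Multiply each prior by the joint likelihood of the trait pattern:
  Neocola: 0.141 × 0.06 × 0.45 × 0.75 = 0.0028552
  Juniceros: 0.519 × 0.10 × 0.45 × 0.37 = 0.0086414
  Kerapus: 0.144 × 0.89 × 0.44 × 0.70 = 0.039473
  Dryopus: 0.196 × 0.52 × 0.25 × 0.31 = 0.0078988
Normalizing constant Z = 0.0028552 + 0.0086414 + 0.039473 + 0.0078988 = 0.058869.
P(Juniceros | evidence) = 0.0086414 / 0.058869 ≈ 0.147.

0.147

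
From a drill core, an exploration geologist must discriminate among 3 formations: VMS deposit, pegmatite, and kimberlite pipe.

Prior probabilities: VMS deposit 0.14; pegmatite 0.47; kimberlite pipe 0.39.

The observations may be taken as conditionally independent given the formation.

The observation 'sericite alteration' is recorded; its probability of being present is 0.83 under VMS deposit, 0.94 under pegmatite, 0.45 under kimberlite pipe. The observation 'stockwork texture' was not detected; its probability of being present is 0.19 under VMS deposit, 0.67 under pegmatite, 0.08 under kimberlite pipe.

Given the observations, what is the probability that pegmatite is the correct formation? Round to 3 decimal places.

Multiply each prior by the joint likelihood of the evidence pattern (using 1 − P(present | H) for each absent observation):
  VMS deposit: 0.14 × 0.83 × (1 − 0.19) = 0.094122
  pegmatite: 0.47 × 0.94 × (1 − 0.67) = 0.14579
  kimberlite pipe: 0.39 × 0.45 × (1 − 0.08) = 0.16146
The unnormalized weights sum to 0.40138.
P(pegmatite | evidence) = 0.14579 / 0.40138 ≈ 0.363.

0.363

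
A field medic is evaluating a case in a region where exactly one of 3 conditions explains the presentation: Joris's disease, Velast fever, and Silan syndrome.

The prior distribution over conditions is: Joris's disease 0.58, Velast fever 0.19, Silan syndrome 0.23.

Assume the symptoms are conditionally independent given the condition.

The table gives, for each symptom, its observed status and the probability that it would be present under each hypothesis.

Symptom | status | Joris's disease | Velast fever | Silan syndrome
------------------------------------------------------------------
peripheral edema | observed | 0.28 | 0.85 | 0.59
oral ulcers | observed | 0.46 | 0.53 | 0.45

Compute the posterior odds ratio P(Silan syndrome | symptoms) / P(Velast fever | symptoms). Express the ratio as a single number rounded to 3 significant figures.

Posterior odds equal prior odds times the likelihood ratio; only the two competing hypotheses matter.
  Silan syndrome: 0.23 × 0.59 × 0.45 = 0.061065
  Velast fever: 0.19 × 0.85 × 0.53 = 0.085595
Posterior odds = 0.061065 / 0.085595 ≈ 0.713.

0.713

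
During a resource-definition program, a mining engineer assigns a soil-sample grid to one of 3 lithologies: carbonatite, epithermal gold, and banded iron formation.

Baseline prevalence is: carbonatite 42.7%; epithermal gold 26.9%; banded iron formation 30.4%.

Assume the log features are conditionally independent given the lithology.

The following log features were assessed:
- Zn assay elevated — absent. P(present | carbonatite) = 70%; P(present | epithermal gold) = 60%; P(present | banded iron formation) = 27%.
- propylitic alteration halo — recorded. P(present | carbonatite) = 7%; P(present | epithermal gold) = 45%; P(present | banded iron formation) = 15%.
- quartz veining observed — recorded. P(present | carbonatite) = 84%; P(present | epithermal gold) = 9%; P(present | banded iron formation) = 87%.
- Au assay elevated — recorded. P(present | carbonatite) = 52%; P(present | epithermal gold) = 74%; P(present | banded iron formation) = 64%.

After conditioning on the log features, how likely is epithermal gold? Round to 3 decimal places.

0.126

By Bayes' rule with conditional independence, the unnormalized weight for each hypothesis is prior × ∏ likelihoods (using 1 − P(present | H) for each absent log feature):
  carbonatite: 0.427 × (1 − 0.70) × 0.07 × 0.84 × 0.52 = 0.0039168
  epithermal gold: 0.269 × (1 − 0.60) × 0.45 × 0.09 × 0.74 = 0.0032248
  banded iron formation: 0.304 × (1 − 0.27) × 0.15 × 0.87 × 0.64 = 0.018535
Normalizing constant Z = 0.0039168 + 0.0032248 + 0.018535 = 0.025676.
P(epithermal gold | evidence) = 0.0032248 / 0.025676 ≈ 0.126.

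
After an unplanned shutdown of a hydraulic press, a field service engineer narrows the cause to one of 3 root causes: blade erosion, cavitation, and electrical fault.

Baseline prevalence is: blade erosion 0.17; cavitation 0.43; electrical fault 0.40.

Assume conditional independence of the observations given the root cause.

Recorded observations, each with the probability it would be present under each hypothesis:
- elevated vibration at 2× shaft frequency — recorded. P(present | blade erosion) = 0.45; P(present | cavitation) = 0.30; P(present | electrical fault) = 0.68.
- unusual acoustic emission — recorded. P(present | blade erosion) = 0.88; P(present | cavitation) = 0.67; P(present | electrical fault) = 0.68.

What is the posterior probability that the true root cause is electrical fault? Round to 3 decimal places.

0.546

For each hypothesis, the unnormalized posterior weight is prior × product of the observation likelihoods:
  blade erosion: 0.17 × 0.45 × 0.88 = 0.06732
  cavitation: 0.43 × 0.30 × 0.67 = 0.08643
  electrical fault: 0.40 × 0.68 × 0.68 = 0.18496
Normalizing constant Z = 0.06732 + 0.08643 + 0.18496 = 0.33871.
P(electrical fault | evidence) = 0.18496 / 0.33871 ≈ 0.546.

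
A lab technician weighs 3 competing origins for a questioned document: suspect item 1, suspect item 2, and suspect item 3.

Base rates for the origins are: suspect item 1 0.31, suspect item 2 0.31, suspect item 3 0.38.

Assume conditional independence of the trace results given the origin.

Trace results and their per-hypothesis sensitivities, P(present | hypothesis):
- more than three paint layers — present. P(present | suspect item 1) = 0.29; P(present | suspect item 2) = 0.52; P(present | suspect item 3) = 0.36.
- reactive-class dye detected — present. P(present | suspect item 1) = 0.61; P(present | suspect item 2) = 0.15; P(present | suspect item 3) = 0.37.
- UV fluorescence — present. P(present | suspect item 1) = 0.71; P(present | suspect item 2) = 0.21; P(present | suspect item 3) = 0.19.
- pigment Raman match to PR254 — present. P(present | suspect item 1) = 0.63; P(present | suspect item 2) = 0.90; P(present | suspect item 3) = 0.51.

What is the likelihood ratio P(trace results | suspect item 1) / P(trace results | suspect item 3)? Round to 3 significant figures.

6.13

Take the product of per-trace result likelihoods under each hypothesis, then divide.
  suspect item 1: 0.29 × 0.61 × 0.71 × 0.63 = 0.079127
  suspect item 3: 0.36 × 0.37 × 0.19 × 0.51 = 0.012907
Bayes factor = 0.079127 / 0.012907 ≈ 6.13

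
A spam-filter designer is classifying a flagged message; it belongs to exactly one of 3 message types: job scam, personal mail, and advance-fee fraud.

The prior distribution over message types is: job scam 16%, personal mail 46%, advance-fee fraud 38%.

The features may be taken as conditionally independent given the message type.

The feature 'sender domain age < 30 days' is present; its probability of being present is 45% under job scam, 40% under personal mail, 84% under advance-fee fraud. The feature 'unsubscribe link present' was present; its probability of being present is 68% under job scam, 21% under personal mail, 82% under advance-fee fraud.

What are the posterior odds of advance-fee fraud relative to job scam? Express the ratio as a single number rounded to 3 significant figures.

5.35

Posterior odds equal prior odds times the likelihood ratio; only the two competing hypotheses matter.
  advance-fee fraud: 0.38 × 0.84 × 0.82 = 0.26174
  job scam: 0.16 × 0.45 × 0.68 = 0.04896
Posterior odds = 0.26174 / 0.04896 ≈ 5.35.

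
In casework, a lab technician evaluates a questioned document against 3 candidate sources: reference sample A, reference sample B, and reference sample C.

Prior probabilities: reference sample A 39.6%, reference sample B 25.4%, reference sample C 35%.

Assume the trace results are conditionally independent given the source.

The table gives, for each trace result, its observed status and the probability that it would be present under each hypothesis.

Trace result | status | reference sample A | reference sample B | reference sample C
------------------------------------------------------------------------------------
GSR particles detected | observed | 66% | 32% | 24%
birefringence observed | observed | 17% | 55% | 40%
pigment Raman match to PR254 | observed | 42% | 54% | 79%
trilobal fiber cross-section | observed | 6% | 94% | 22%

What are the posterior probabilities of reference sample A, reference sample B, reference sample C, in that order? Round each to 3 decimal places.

0.038, 0.765, 0.197

For each hypothesis, the unnormalized posterior weight is prior × product of the trace result likelihoods:
  reference sample A: 0.396 × 0.66 × 0.17 × 0.42 × 0.06 = 0.0011197
  reference sample B: 0.254 × 0.32 × 0.55 × 0.54 × 0.94 = 0.022692
  reference sample C: 0.350 × 0.24 × 0.40 × 0.79 × 0.22 = 0.0058397
The unnormalized weights sum to 0.029651.
P(reference sample A | evidence) = 0.0011197 / 0.029651 ≈ 0.038
P(reference sample B | evidence) = 0.022692 / 0.029651 ≈ 0.765
P(reference sample C | evidence) = 0.0058397 / 0.029651 ≈ 0.197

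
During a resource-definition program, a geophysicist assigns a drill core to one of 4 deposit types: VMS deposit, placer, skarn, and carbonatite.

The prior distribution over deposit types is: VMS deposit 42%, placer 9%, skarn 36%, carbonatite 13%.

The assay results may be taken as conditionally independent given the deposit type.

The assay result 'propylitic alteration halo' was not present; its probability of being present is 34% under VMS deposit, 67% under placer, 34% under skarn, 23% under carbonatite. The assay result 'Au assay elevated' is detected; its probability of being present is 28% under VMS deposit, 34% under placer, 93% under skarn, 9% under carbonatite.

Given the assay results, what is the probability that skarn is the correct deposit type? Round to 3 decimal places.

0.696

By Bayes' rule with conditional independence, the unnormalized weight for each hypothesis is prior × ∏ likelihoods (using 1 − P(present | H) for each absent assay result):
  VMS deposit: 0.42 × (1 − 0.34) × 0.28 = 0.077616
  placer: 0.09 × (1 − 0.67) × 0.34 = 0.010098
  skarn: 0.36 × (1 − 0.34) × 0.93 = 0.22097
  carbonatite: 0.13 × (1 − 0.23) × 0.09 = 0.009009
Marginal likelihood of the evidence = 0.31769.
P(skarn | evidence) = 0.22097 / 0.31769 ≈ 0.696.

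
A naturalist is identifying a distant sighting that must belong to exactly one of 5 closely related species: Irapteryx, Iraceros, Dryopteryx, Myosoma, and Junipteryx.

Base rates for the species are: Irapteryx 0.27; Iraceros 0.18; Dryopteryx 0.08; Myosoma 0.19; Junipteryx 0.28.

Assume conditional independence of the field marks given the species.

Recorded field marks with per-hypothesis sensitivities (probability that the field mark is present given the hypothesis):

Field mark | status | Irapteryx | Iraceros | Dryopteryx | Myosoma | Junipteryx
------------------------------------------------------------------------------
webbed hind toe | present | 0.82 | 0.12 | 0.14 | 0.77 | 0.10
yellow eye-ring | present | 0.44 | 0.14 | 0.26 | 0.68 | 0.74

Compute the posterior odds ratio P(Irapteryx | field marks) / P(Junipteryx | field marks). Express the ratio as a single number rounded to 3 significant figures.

4.70

Posterior odds equal prior odds times the likelihood ratio; only the two competing hypotheses matter.
  Irapteryx: 0.27 × 0.82 × 0.44 = 0.097416
  Junipteryx: 0.28 × 0.10 × 0.74 = 0.02072
Odds(Irapteryx : Junipteryx) = 0.097416 / 0.02072 ≈ 4.70.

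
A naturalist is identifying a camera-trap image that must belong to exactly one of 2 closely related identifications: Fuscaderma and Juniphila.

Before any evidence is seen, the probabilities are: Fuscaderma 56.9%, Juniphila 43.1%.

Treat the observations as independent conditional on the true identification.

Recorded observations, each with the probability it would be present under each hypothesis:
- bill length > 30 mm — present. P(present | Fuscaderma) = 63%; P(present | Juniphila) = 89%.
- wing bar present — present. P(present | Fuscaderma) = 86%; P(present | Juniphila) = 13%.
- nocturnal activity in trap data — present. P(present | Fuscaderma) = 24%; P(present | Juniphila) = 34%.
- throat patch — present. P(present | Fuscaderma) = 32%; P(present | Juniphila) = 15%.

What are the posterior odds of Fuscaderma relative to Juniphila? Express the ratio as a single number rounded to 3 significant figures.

Unnormalized posterior weight (prior times the observation likelihoods) for each of the two hypotheses:
  Fuscaderma: 0.569 × 0.63 × 0.86 × 0.24 × 0.32 = 0.023676
  Juniphila: 0.431 × 0.89 × 0.13 × 0.34 × 0.15 = 0.0025432
Posterior odds = 0.023676 / 0.0025432 ≈ 9.31.

9.31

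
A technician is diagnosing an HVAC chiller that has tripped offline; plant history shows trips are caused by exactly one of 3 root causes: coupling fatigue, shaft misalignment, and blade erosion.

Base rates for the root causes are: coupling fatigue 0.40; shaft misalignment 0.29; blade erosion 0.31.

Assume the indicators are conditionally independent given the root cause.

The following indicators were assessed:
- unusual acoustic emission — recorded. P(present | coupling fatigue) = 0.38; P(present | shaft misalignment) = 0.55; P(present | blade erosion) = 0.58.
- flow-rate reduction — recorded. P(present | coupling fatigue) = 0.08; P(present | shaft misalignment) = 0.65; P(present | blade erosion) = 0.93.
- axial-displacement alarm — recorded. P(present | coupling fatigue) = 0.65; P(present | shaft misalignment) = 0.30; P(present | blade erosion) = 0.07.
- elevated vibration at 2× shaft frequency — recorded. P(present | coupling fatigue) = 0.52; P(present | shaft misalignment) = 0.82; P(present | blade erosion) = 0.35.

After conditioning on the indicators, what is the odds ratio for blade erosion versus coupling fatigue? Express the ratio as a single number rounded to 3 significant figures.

0.997

Posterior odds equal prior odds times the likelihood ratio; only the two competing hypotheses matter.
  blade erosion: 0.31 × 0.58 × 0.93 × 0.07 × 0.35 = 0.0040967
  coupling fatigue: 0.40 × 0.38 × 0.08 × 0.65 × 0.52 = 0.0041101
Odds(blade erosion : coupling fatigue) = 0.0040967 / 0.0041101 ≈ 0.997.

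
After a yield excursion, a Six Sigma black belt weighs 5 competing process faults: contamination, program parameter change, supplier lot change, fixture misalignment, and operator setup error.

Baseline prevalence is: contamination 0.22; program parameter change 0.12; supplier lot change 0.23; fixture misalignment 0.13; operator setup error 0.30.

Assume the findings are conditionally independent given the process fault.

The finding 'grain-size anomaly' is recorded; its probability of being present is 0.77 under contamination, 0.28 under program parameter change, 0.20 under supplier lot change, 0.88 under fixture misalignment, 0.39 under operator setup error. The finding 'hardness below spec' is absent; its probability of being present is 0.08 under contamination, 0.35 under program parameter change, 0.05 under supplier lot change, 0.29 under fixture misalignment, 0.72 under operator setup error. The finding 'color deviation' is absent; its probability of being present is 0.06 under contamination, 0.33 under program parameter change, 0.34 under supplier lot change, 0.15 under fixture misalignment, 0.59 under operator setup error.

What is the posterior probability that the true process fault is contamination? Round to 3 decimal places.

By Bayes' rule with conditional independence, the unnormalized weight for each hypothesis is prior × ∏ likelihoods (using 1 − P(present | H) for each absent finding):
  contamination: 0.22 × 0.77 × (1 − 0.08) × (1 − 0.06) = 0.1465
  program parameter change: 0.12 × 0.28 × (1 − 0.35) × (1 − 0.33) = 0.014633
  supplier lot change: 0.23 × 0.20 × (1 − 0.05) × (1 − 0.34) = 0.028842
  fixture misalignment: 0.13 × 0.88 × (1 − 0.29) × (1 − 0.15) = 0.06904
  operator setup error: 0.30 × 0.39 × (1 − 0.72) × (1 − 0.59) = 0.013432
The unnormalized weights sum to 0.27244.
P(contamination | evidence) = 0.1465 / 0.27244 ≈ 0.538.

0.538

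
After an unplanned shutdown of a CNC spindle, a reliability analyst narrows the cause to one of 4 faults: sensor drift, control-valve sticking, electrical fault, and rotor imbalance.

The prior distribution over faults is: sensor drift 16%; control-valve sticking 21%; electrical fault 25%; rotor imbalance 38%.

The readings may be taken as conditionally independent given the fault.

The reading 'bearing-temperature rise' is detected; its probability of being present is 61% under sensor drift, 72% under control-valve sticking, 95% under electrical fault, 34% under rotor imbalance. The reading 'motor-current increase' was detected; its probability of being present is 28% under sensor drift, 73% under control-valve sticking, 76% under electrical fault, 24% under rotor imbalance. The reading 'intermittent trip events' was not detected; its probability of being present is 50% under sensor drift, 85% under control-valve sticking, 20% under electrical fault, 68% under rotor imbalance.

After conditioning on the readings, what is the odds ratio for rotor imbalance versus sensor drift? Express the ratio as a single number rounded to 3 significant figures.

0.726

Posterior odds equal prior odds times the likelihood ratio; only the two competing hypotheses matter (using 1 − P(present | H) for each absent reading).
  rotor imbalance: 0.38 × 0.34 × 0.24 × (1 − 0.68) = 0.0099226
  sensor drift: 0.16 × 0.61 × 0.28 × (1 − 0.50) = 0.013664
Posterior odds = 0.0099226 / 0.013664 ≈ 0.726.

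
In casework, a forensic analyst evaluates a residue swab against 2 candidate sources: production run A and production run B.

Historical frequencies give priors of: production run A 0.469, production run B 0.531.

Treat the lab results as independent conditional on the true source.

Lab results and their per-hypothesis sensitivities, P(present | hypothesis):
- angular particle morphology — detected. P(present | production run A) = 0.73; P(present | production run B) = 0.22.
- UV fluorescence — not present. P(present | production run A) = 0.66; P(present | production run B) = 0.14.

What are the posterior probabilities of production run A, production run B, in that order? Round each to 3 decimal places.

0.537, 0.463

By Bayes' rule with conditional independence, the unnormalized weight for each hypothesis is prior × ∏ likelihoods (using 1 − P(present | H) for each absent lab result):
  production run A: 0.469 × 0.73 × (1 − 0.66) = 0.11641
  production run B: 0.531 × 0.22 × (1 − 0.14) = 0.10047
Marginal likelihood of the evidence = 0.21687.
P(production run A | evidence) = 0.11641 / 0.21687 ≈ 0.537
P(production run B | evidence) = 0.10047 / 0.21687 ≈ 0.463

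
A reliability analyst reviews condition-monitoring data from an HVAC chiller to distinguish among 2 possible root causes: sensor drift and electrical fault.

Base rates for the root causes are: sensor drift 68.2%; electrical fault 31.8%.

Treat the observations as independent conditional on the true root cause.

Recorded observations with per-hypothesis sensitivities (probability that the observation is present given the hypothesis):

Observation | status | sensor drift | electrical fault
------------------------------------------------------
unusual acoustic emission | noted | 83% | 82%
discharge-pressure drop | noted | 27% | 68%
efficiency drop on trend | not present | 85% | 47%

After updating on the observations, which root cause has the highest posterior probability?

electrical fault

Multiply each prior by the joint likelihood of the evidence pattern (using 1 − P(present | H) for each absent observation):
  sensor drift: 0.682 × 0.83 × 0.27 × (1 − 0.85) = 0.022925
  electrical fault: 0.318 × 0.82 × 0.68 × (1 − 0.47) = 0.093978
Marginal likelihood of the evidence = 0.1169.
P(sensor drift | evidence) ≈ 0.022925 / 0.1169 ≈ 0.196
P(electrical fault | evidence) ≈ 0.093978 / 0.1169 ≈ 0.804
The largest is 0.804, so electrical fault is most probable.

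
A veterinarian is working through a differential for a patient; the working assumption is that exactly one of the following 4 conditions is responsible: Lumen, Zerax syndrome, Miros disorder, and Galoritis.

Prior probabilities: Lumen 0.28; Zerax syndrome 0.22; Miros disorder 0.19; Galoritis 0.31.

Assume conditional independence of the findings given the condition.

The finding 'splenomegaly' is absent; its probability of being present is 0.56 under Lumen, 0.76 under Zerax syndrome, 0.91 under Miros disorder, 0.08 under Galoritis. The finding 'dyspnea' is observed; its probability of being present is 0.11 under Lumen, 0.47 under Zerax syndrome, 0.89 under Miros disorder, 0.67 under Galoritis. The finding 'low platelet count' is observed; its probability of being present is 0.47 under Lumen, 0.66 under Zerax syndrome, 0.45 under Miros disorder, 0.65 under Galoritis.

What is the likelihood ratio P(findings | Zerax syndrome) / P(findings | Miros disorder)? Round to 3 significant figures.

2.07

The Bayes factor is the ratio of the joint likelihoods of the evidence pattern under the two hypotheses (using 1 − P(present | H) for each absent finding).
  Zerax syndrome: (1 − 0.76) × 0.47 × 0.66 = 0.074448
  Miros disorder: (1 − 0.91) × 0.89 × 0.45 = 0.036045
Bayes factor = 0.074448 / 0.036045 ≈ 2.07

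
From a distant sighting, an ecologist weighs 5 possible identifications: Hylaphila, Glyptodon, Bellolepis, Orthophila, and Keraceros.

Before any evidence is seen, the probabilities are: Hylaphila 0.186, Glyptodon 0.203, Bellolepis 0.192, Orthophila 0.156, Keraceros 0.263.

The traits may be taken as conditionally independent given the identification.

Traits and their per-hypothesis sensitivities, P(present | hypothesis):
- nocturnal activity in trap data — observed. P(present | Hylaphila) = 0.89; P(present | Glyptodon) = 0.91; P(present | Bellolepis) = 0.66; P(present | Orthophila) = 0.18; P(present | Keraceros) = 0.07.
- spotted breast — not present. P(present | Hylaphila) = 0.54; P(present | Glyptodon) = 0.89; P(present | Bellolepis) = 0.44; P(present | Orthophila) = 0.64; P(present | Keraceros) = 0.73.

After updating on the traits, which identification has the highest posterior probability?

Multiply each prior by the joint likelihood of the trait pattern (using 1 − P(present | H) for each absent trait):
  Hylaphila: 0.186 × 0.89 × (1 − 0.54) = 0.076148
  Glyptodon: 0.203 × 0.91 × (1 − 0.89) = 0.02032
  Bellolepis: 0.192 × 0.66 × (1 − 0.44) = 0.070963
  Orthophila: 0.156 × 0.18 × (1 − 0.64) = 0.010109
  Keraceros: 0.263 × 0.07 × (1 − 0.73) = 0.0049707
The unnormalized weights sum to 0.18251.
P(Hylaphila | evidence) ≈ 0.076148 / 0.18251 ≈ 0.417
P(Glyptodon | evidence) ≈ 0.02032 / 0.18251 ≈ 0.111
P(Bellolepis | evidence) ≈ 0.070963 / 0.18251 ≈ 0.389
P(Orthophila | evidence) ≈ 0.010109 / 0.18251 ≈ 0.055
P(Keraceros | evidence) ≈ 0.0049707 / 0.18251 ≈ 0.027
The largest is 0.417, so Hylaphila is most probable.

Hylaphila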